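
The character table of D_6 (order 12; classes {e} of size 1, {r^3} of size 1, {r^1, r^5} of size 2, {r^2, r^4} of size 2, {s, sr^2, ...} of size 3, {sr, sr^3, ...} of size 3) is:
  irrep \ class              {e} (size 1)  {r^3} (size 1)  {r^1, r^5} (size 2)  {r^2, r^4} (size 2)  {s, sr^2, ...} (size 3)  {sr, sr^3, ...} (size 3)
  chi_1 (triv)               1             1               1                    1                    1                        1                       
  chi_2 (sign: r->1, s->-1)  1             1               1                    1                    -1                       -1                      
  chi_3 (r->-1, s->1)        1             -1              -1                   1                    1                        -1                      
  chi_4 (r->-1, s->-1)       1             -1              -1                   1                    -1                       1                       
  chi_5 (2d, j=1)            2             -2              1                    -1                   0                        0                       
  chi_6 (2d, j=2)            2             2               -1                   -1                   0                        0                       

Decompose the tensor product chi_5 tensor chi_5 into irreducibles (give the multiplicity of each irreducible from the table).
chi_5 tensor chi_5 = chi_1 + chi_2 + chi_6 (all other irreducibles have multiplicity 0).

Details: The character of a tensor product is the pointwise product (chi_5 * chi_5)(C) = chi_5(C) * chi_5(C):
  {e}: (2)*(2), {r^3}: (-2)*(-2), {r^1, r^5}: (1)*(1), {r^2, r^4}: (-1)*(-1), {s, sr^2, ...}: (0)*(0), {sr, sr^3, ...}: (0)*(0)
so (chi_5 * chi_5) takes values
  {e} -> 4, {r^3} -> 4, {r^1, r^5} -> 1, {r^2, r^4} -> 1, {s, sr^2, ...} -> 0, {sr, sr^3, ...} -> 0.
Now take the inner product of this character with each irreducible chi from the table, <chi_5*chi_5, chi> = (1/12) sum_C |C| (chi_5*chi_5)(C) conj(chi(C)):
  <chi_5*chi_5, chi_1> = (1/12)[1*(4)*conj(1) + 1*(4)*conj(1) + 2*(1)*conj(1) + 2*(1)*conj(1) + 3*(0)*conj(1) + 3*(0)*conj(1)]
      = (1/12)[(4) + (4) + (2) + (2) + (0) + (0)] = 12/12 = 1
  <chi_5*chi_5, chi_2> = (1/12)[1*(4)*conj(1) + 1*(4)*conj(1) + 2*(1)*conj(1) + 2*(1)*conj(1) + 3*(0)*conj(-1) + 3*(0)*conj(-1)]
      = (1/12)[(4) + (4) + (2) + (2) + (0) + (0)] = 12/12 = 1
  <chi_5*chi_5, chi_3> = (1/12)[1*(4)*conj(1) + 1*(4)*conj(-1) + 2*(1)*conj(-1) + 2*(1)*conj(1) + 3*(0)*conj(1) + 3*(0)*conj(-1)]
      = (1/12)[(4) + (-4) + (-2) + (2) + (0) + (0)] = 0/12 = 0
  <chi_5*chi_5, chi_4> = (1/12)[1*(4)*conj(1) + 1*(4)*conj(-1) + 2*(1)*conj(-1) + 2*(1)*conj(1) + 3*(0)*conj(-1) + 3*(0)*conj(1)]
      = (1/12)[(4) + (-4) + (-2) + (2) + (0) + (0)] = 0/12 = 0
  <chi_5*chi_5, chi_5> = (1/12)[1*(4)*conj(2) + 1*(4)*conj(-2) + 2*(1)*conj(1) + 2*(1)*conj(-1) + 3*(0)*conj(0) + 3*(0)*conj(0)]
      = (1/12)[(8) + (-8) + (2) + (-2) + (0) + (0)] = 0/12 = 0
  <chi_5*chi_5, chi_6> = (1/12)[1*(4)*conj(2) + 1*(4)*conj(2) + 2*(1)*conj(-1) + 2*(1)*conj(-1) + 3*(0)*conj(0) + 3*(0)*conj(0)]
      = (1/12)[(8) + (8) + (-2) + (-2) + (0) + (0)] = 12/12 = 1
Hence the multiplicities are chi_1: 1, chi_2: 1, chi_6: 1. Dimension check: dim(chi_5)*dim(chi_5) = 2*2 = 4 and sum (mult * dim) = 1*1 + 1*1 + 1*2 = 4.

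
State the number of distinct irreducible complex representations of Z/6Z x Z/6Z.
36

Why: The number of irreducible complex representations of a finite group equals its number of conjugacy classes. Z/6Z x Z/6Z is abelian of order 36, so every element is its own conjugacy class: 36 classes, so Z/6Z x Z/6Z (order 36) has exactly 36 irreducible complex representations.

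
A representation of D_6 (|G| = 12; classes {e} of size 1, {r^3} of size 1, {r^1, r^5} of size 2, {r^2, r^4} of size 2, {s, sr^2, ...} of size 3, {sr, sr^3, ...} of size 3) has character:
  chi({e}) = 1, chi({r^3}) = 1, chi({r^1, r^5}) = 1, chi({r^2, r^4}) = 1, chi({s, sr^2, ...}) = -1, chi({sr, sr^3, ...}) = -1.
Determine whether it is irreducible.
Irreducible: <chi, chi> = 1.

Explanation: <chi, chi> = (1/|G|) sum_C |C| * |chi(C)|^2 = (1/12)[1*|1|^2 + 1*|1|^2 + 2*|1|^2 + 2*|1|^2 + 3*|-1|^2 + 3*|-1|^2]
  = (1/12)[(1) + (1) + (2) + (2) + (3) + (3)] = 12/12 = 1.
A character is irreducible iff <chi, chi> = 1, so this representation is irreducible.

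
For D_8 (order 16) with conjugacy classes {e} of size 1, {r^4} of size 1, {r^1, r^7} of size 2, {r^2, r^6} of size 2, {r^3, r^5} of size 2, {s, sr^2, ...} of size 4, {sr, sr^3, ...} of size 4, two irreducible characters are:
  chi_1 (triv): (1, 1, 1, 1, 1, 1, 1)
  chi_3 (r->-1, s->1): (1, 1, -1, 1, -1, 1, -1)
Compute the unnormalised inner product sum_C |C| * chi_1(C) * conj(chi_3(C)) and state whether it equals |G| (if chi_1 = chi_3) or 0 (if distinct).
Sum = 0; so <chi_1, chi_3> = 0 (distinct irreducibles are orthogonal).

Compute term by term over conjugacy classes (|C| * chi_1(C) * conj(chi_3(C))):
  1*(1)*conj(1) + 1*(1)*conj(1) + 2*(1)*conj(-1) + 2*(1)*conj(1) + 2*(1)*conj(-1) + 4*(1)*conj(1) + 4*(1)*conj(-1)
  = (1) + (1) + (-2) + (2) + (-2) + (4) + (-4)
  = 0.
Dividing by |G| = 16 gives 0/16 = 0, matching the row-orthogonality relation <chi_1, chi_3> = [chi_1 = chi_3].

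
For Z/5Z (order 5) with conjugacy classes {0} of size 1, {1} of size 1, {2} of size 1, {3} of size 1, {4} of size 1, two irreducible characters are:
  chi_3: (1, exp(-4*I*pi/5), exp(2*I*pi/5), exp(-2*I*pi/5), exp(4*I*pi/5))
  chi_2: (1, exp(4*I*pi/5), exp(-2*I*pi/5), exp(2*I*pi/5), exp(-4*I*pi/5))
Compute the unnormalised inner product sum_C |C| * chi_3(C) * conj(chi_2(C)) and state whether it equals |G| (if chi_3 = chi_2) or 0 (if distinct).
Sum = 0; so <chi_3, chi_2> = 0 (distinct irreducibles are orthogonal).

Working: Compute term by term over conjugacy classes (|C| * chi_3(C) * conj(chi_2(C))):
  1*(1)*conj(1) + 1*(exp(-4*I*pi/5))*conj(exp(4*I*pi/5)) + 1*(exp(2*I*pi/5))*conj(exp(-2*I*pi/5)) + 1*(exp(-2*I*pi/5))*conj(exp(2*I*pi/5)) + 1*(exp(4*I*pi/5))*conj(exp(-4*I*pi/5))
  = (1) + (exp(2*I*pi/5)) + (exp(4*I*pi/5)) + (exp(-4*I*pi/5)) + (exp(-2*I*pi/5))
  = 0.
(Exp terms are combined using exp(i*s)*conj(exp(i*t)) = exp(i*(s-t)), and sums of them are collapsed using the identity that for every m > 1 the m distinct m-th roots of unity sum to 0, e.g. 1 + exp(2*I*pi/3) + exp(-2*I*pi/3) = 0.)
Dividing by |G| = 5 gives 0/5 = 0, matching the row-orthogonality relation <chi_3, chi_2> = [chi_3 = chi_2].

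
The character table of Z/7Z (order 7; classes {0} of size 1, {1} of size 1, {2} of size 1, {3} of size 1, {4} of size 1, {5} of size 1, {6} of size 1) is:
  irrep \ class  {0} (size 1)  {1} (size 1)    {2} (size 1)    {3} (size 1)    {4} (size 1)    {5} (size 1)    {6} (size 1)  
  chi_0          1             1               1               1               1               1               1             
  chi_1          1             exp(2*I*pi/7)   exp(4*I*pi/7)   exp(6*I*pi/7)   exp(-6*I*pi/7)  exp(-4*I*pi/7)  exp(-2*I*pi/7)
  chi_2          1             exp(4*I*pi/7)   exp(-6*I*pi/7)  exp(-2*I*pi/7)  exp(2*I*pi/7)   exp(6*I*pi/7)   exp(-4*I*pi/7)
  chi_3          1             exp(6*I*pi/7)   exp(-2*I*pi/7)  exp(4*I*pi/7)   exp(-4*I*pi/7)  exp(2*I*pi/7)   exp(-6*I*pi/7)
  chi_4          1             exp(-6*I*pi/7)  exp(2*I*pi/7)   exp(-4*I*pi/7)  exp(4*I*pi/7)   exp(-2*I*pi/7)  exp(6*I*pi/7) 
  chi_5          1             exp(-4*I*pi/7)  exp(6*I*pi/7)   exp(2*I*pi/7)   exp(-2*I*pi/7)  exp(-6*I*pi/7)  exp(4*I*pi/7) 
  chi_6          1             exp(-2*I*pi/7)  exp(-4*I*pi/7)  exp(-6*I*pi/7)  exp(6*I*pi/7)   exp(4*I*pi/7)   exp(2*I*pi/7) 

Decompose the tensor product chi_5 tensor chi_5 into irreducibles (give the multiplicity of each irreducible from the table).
chi_5 tensor chi_5 = chi_3 (all other irreducibles have multiplicity 0).

The character of a tensor product is the pointwise product (chi_5 * chi_5)(C) = chi_5(C) * chi_5(C):
  {0}: (1)*(1), {1}: (exp(-4*I*pi/7))*(exp(-4*I*pi/7)), {2}: (exp(6*I*pi/7))*(exp(6*I*pi/7)), {3}: (exp(2*I*pi/7))*(exp(2*I*pi/7)), {4}: (exp(-2*I*pi/7))*(exp(-2*I*pi/7)), {5}: (exp(-6*I*pi/7))*(exp(-6*I*pi/7)), {6}: (exp(4*I*pi/7))*(exp(4*I*pi/7))
so (chi_5 * chi_5) takes values
  {0} -> 1, {1} -> exp(6*I*pi/7), {2} -> exp(-2*I*pi/7), {3} -> exp(4*I*pi/7), {4} -> exp(-4*I*pi/7), {5} -> exp(2*I*pi/7), {6} -> exp(-6*I*pi/7).
Now take the inner product of this character with each irreducible chi from the table, <chi_5*chi_5, chi> = (1/7) sum_C |C| (chi_5*chi_5)(C) conj(chi(C)):
  <chi_5*chi_5, chi_0> = (1/7)[1*(1)*conj(1) + 1*(exp(6*I*pi/7))*conj(1) + 1*(exp(-2*I*pi/7))*conj(1) + 1*(exp(4*I*pi/7))*conj(1) + 1*(exp(-4*I*pi/7))*conj(1) + 1*(exp(2*I*pi/7))*conj(1) + 1*(exp(-6*I*pi/7))*conj(1)]
      = (1/7)[(1) + (exp(6*I*pi/7)) + (exp(-2*I*pi/7)) + (exp(4*I*pi/7)) + (exp(-4*I*pi/7)) + (exp(2*I*pi/7)) + (exp(-6*I*pi/7))] = 0/7 = 0
  <chi_5*chi_5, chi_1> = (1/7)[1*(1)*conj(1) + 1*(exp(6*I*pi/7))*conj(exp(2*I*pi/7)) + 1*(exp(-2*I*pi/7))*conj(exp(4*I*pi/7)) + 1*(exp(4*I*pi/7))*conj(exp(6*I*pi/7)) + 1*(exp(-4*I*pi/7))*conj(exp(-6*I*pi/7)) + 1*(exp(2*I*pi/7))*conj(exp(-4*I*pi/7)) + 1*(exp(-6*I*pi/7))*conj(exp(-2*I*pi/7))]
      = (1/7)[(1) + (exp(4*I*pi/7)) + (exp(-6*I*pi/7)) + (exp(-2*I*pi/7)) + (exp(2*I*pi/7)) + (exp(6*I*pi/7)) + (exp(-4*I*pi/7))] = 0/7 = 0
  <chi_5*chi_5, chi_2> = (1/7)[1*(1)*conj(1) + 1*(exp(6*I*pi/7))*conj(exp(4*I*pi/7)) + 1*(exp(-2*I*pi/7))*conj(exp(-6*I*pi/7)) + 1*(exp(4*I*pi/7))*conj(exp(-2*I*pi/7)) + 1*(exp(-4*I*pi/7))*conj(exp(2*I*pi/7)) + 1*(exp(2*I*pi/7))*conj(exp(6*I*pi/7)) + 1*(exp(-6*I*pi/7))*conj(exp(-4*I*pi/7))]
      = (1/7)[(1) + (exp(2*I*pi/7)) + (exp(4*I*pi/7)) + (exp(6*I*pi/7)) + (exp(-6*I*pi/7)) + (exp(-4*I*pi/7)) + (exp(-2*I*pi/7))] = 0/7 = 0
  <chi_5*chi_5, chi_3> = (1/7)[1*(1)*conj(1) + 1*(exp(6*I*pi/7))*conj(exp(6*I*pi/7)) + 1*(exp(-2*I*pi/7))*conj(exp(-2*I*pi/7)) + 1*(exp(4*I*pi/7))*conj(exp(4*I*pi/7)) + 1*(exp(-4*I*pi/7))*conj(exp(-4*I*pi/7)) + 1*(exp(2*I*pi/7))*conj(exp(2*I*pi/7)) + 1*(exp(-6*I*pi/7))*conj(exp(-6*I*pi/7))]
      = (1/7)[(1) + (1) + (1) + (1) + (1) + (1) + (1)] = 7/7 = 1
  <chi_5*chi_5, chi_4> = (1/7)[1*(1)*conj(1) + 1*(exp(6*I*pi/7))*conj(exp(-6*I*pi/7)) + 1*(exp(-2*I*pi/7))*conj(exp(2*I*pi/7)) + 1*(exp(4*I*pi/7))*conj(exp(-4*I*pi/7)) + 1*(exp(-4*I*pi/7))*conj(exp(4*I*pi/7)) + 1*(exp(2*I*pi/7))*conj(exp(-2*I*pi/7)) + 1*(exp(-6*I*pi/7))*conj(exp(6*I*pi/7))]
      = (1/7)[(1) + (exp(-2*I*pi/7)) + (exp(-4*I*pi/7)) + (exp(-6*I*pi/7)) + (exp(6*I*pi/7)) + (exp(4*I*pi/7)) + (exp(2*I*pi/7))] = 0/7 = 0
  <chi_5*chi_5, chi_5> = (1/7)[1*(1)*conj(1) + 1*(exp(6*I*pi/7))*conj(exp(-4*I*pi/7)) + 1*(exp(-2*I*pi/7))*conj(exp(6*I*pi/7)) + 1*(exp(4*I*pi/7))*conj(exp(2*I*pi/7)) + 1*(exp(-4*I*pi/7))*conj(exp(-2*I*pi/7)) + 1*(exp(2*I*pi/7))*conj(exp(-6*I*pi/7)) + 1*(exp(-6*I*pi/7))*conj(exp(4*I*pi/7))]
      = (1/7)[(1) + (exp(-4*I*pi/7)) + (exp(6*I*pi/7)) + (exp(2*I*pi/7)) + (exp(-2*I*pi/7)) + (exp(-6*I*pi/7)) + (exp(4*I*pi/7))] = 0/7 = 0
  <chi_5*chi_5, chi_6> = (1/7)[1*(1)*conj(1) + 1*(exp(6*I*pi/7))*conj(exp(-2*I*pi/7)) + 1*(exp(-2*I*pi/7))*conj(exp(-4*I*pi/7)) + 1*(exp(4*I*pi/7))*conj(exp(-6*I*pi/7)) + 1*(exp(-4*I*pi/7))*conj(exp(6*I*pi/7)) + 1*(exp(2*I*pi/7))*conj(exp(4*I*pi/7)) + 1*(exp(-6*I*pi/7))*conj(exp(2*I*pi/7))]
      = (1/7)[(1) + (exp(-6*I*pi/7)) + (exp(2*I*pi/7)) + (exp(-4*I*pi/7)) + (exp(4*I*pi/7)) + (exp(-2*I*pi/7)) + (exp(6*I*pi/7))] = 0/7 = 0
(Exp terms are combined using exp(i*s)*conj(exp(i*t)) = exp(i*(s-t)), and sums of them are collapsed using the identity that for every m > 1 the m distinct m-th roots of unity sum to 0, e.g. 1 + exp(2*I*pi/3) + exp(-2*I*pi/3) = 0.)
Hence the multiplicities are chi_3: 1. Dimension check: dim(chi_5)*dim(chi_5) = 1*1 = 1 and sum (mult * dim) = 1*1 = 1.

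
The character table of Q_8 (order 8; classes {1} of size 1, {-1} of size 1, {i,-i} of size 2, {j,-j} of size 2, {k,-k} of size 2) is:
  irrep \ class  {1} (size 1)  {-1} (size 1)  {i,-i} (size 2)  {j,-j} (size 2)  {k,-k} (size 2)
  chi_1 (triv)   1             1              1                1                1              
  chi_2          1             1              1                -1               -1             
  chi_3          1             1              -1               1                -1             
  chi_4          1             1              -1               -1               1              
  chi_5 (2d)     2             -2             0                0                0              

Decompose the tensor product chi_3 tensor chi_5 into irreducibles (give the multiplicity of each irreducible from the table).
chi_3 tensor chi_5 = chi_5 (all other irreducibles have multiplicity 0).

Reasoning: The character of a tensor product is the pointwise product (chi_3 * chi_5)(C) = chi_3(C) * chi_5(C):
  {1}: (1)*(2), {-1}: (1)*(-2), {i,-i}: (-1)*(0), {j,-j}: (1)*(0), {k,-k}: (-1)*(0)
so (chi_3 * chi_5) takes values
  {1} -> 2, {-1} -> -2, {i,-i} -> 0, {j,-j} -> 0, {k,-k} -> 0.
Now take the inner product of this character with each irreducible chi from the table, <chi_3*chi_5, chi> = (1/8) sum_C |C| (chi_3*chi_5)(C) conj(chi(C)):
  <chi_3*chi_5, chi_1> = (1/8)[1*(2)*conj(1) + 1*(-2)*conj(1) + 2*(0)*conj(1) + 2*(0)*conj(1) + 2*(0)*conj(1)]
      = (1/8)[(2) + (-2) + (0) + (0) + (0)] = 0/8 = 0
  <chi_3*chi_5, chi_2> = (1/8)[1*(2)*conj(1) + 1*(-2)*conj(1) + 2*(0)*conj(1) + 2*(0)*conj(-1) + 2*(0)*conj(-1)]
      = (1/8)[(2) + (-2) + (0) + (0) + (0)] = 0/8 = 0
  <chi_3*chi_5, chi_3> = (1/8)[1*(2)*conj(1) + 1*(-2)*conj(1) + 2*(0)*conj(-1) + 2*(0)*conj(1) + 2*(0)*conj(-1)]
      = (1/8)[(2) + (-2) + (0) + (0) + (0)] = 0/8 = 0
  <chi_3*chi_5, chi_4> = (1/8)[1*(2)*conj(1) + 1*(-2)*conj(1) + 2*(0)*conj(-1) + 2*(0)*conj(-1) + 2*(0)*conj(1)]
      = (1/8)[(2) + (-2) + (0) + (0) + (0)] = 0/8 = 0
  <chi_3*chi_5, chi_5> = (1/8)[1*(2)*conj(2) + 1*(-2)*conj(-2) + 2*(0)*conj(0) + 2*(0)*conj(0) + 2*(0)*conj(0)]
      = (1/8)[(4) + (4) + (0) + (0) + (0)] = 8/8 = 1
Hence the multiplicities are chi_5: 1. Dimension check: dim(chi_3)*dim(chi_5) = 1*2 = 2 and sum (mult * dim) = 1*2 = 2.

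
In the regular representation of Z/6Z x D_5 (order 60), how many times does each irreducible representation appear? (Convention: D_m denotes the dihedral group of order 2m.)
Each irreducible V_i of dimension d_i appears with multiplicity d_i, i.e. rho_reg = (direct sum over all irreducibles V_i) d_i V_i. The irreducible dimensions for Z/6Z x D_5 are 1, 1, 1, 1, 1, 1, 1, 1, 1, 1, 1, 1, 2, 2, 2, 2, 2, 2, 2, 2, 2, 2, 2, 2: 12 irreducibles of dimension 1, each with multiplicity 1; 12 irreducibles of dimension 2, each with multiplicity 2. Total dimension 12*1*1 + 12*2*2 = 60 = |G|.

Why: General theorem: in the regular representation of a finite group G, each irreducible appears with multiplicity equal to its dimension. Check: dim(rho_reg) = sum d_i^2 = 1 + 1 + 1 + 1 + 1 + 1 + 1 + 1 + 1 + 1 + 1 + 1 + 4 + 4 + 4 + 4 + 4 + 4 + 4 + 4 + 4 + 4 + 4 + 4 = 60 = |G|.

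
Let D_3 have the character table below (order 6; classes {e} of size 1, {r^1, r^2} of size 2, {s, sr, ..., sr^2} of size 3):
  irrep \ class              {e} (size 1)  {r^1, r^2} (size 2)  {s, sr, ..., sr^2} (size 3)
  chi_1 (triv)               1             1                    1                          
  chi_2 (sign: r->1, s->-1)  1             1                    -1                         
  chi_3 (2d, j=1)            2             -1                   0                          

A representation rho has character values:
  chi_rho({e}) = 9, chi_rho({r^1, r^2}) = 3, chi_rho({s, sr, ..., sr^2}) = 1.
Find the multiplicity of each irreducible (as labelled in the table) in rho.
Multiplicities: chi_1: 3, chi_2: 2, chi_3: 2.

Derivation: Use <chi_rho, chi> = (1/|G|) sum_C |C| * chi_rho(C) * conj(chi(C)) with |G| = 6 for each irreducible chi in the table:
  <chi_rho, chi_1> = (1/6)[1*(9)*conj(1) + 2*(3)*conj(1) + 3*(1)*conj(1)]
      = (1/6)[(9) + (6) + (3)] = 18/6 = 3
  <chi_rho, chi_2> = (1/6)[1*(9)*conj(1) + 2*(3)*conj(1) + 3*(1)*conj(-1)]
      = (1/6)[(9) + (6) + (-3)] = 12/6 = 2
  <chi_rho, chi_3> = (1/6)[1*(9)*conj(2) + 2*(3)*conj(-1) + 3*(1)*conj(0)]
      = (1/6)[(18) + (-6) + (0)] = 12/6 = 2
Dimension check: dim(rho) = sum (mult * dim) = 3*1 + 2*1 + 2*2 = 9 = chi_rho(e) = 9.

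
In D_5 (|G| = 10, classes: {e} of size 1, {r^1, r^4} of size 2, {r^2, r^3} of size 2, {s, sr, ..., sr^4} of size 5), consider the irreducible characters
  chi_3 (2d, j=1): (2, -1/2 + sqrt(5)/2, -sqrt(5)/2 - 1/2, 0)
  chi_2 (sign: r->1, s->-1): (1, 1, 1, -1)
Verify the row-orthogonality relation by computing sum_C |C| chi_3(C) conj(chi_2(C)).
Sum = 0; so <chi_3, chi_2> = 0 (distinct irreducibles are orthogonal).

Why: Compute term by term over conjugacy classes (|C| * chi_3(C) * conj(chi_2(C))):
  1*(2)*conj(1) + 2*(-1/2 + sqrt(5)/2)*conj(1) + 2*(-sqrt(5)/2 - 1/2)*conj(1) + 5*(0)*conj(-1)
  = (2) + (-1 + sqrt(5)) + (-sqrt(5) - 1) + (0)
  = 0.
Dividing by |G| = 10 gives 0/10 = 0, matching the row-orthogonality relation <chi_3, chi_2> = [chi_3 = chi_2].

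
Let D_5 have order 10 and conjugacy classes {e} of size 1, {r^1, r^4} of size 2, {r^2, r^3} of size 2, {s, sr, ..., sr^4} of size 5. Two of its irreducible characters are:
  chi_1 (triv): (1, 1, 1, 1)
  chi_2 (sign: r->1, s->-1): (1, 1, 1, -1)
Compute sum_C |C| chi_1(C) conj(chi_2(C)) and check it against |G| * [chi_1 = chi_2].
Sum = 0; so <chi_1, chi_2> = 0 (distinct irreducibles are orthogonal).

Proof sketch: Compute term by term over conjugacy classes (|C| * chi_1(C) * conj(chi_2(C))):
  1*(1)*conj(1) + 2*(1)*conj(1) + 2*(1)*conj(1) + 5*(1)*conj(-1)
  = (1) + (2) + (2) + (-5)
  = 0.
Dividing by |G| = 10 gives 0/10 = 0, matching the row-orthogonality relation <chi_1, chi_2> = [chi_1 = chi_2].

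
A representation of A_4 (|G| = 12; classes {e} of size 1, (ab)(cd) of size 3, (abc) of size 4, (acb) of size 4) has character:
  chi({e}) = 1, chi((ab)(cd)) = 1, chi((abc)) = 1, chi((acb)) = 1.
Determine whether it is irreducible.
Irreducible: <chi, chi> = 1.

Derivation: <chi, chi> = (1/|G|) sum_C |C| * |chi(C)|^2 = (1/12)[1*|1|^2 + 3*|1|^2 + 4*|1|^2 + 4*|1|^2]
  = (1/12)[(1) + (3) + (4) + (4)] = 12/12 = 1.
(Exp terms are combined using exp(i*s)*conj(exp(i*t)) = exp(i*(s-t)), and sums of them are collapsed using the identity that for every m > 1 the m distinct m-th roots of unity sum to 0, e.g. 1 + exp(2*I*pi/3) + exp(-2*I*pi/3) = 0.)
A character is irreducible iff <chi, chi> = 1, so this representation is irreducible.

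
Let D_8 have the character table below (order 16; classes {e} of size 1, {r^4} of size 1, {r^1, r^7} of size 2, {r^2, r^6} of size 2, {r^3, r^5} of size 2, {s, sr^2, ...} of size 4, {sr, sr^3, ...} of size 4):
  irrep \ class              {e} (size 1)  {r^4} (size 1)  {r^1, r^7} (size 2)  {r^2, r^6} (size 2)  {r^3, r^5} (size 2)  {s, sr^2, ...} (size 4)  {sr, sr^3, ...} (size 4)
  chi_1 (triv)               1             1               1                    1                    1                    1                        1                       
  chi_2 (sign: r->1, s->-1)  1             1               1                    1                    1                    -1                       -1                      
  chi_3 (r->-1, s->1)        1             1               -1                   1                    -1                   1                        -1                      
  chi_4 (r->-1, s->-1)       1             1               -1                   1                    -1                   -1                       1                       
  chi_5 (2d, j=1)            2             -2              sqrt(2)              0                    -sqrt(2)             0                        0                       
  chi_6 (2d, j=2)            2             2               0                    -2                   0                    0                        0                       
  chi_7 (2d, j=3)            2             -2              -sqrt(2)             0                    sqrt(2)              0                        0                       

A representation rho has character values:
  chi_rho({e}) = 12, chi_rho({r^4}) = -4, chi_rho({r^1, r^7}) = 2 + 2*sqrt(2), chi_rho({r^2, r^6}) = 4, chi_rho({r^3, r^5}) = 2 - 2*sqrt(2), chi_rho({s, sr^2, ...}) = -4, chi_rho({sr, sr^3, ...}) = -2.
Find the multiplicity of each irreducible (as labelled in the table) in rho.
Multiplicities: chi_1: 0, chi_2: 3, chi_3: 0, chi_4: 1, chi_5: 3, chi_6: 0, chi_7: 1.

Working: Use <chi_rho, chi> = (1/|G|) sum_C |C| * chi_rho(C) * conj(chi(C)) with |G| = 16 for each irreducible chi in the table:
  <chi_rho, chi_1> = (1/16)[1*(12)*conj(1) + 1*(-4)*conj(1) + 2*(2 + 2*sqrt(2))*conj(1) + 2*(4)*conj(1) + 2*(2 - 2*sqrt(2))*conj(1) + 4*(-4)*conj(1) + 4*(-2)*conj(1)]
      = (1/16)[(12) + (-4) + (4 + 4*sqrt(2)) + (8) + (4 - 4*sqrt(2)) + (-16) + (-8)] = 0/16 = 0
  <chi_rho, chi_2> = (1/16)[1*(12)*conj(1) + 1*(-4)*conj(1) + 2*(2 + 2*sqrt(2))*conj(1) + 2*(4)*conj(1) + 2*(2 - 2*sqrt(2))*conj(1) + 4*(-4)*conj(-1) + 4*(-2)*conj(-1)]
      = (1/16)[(12) + (-4) + (4 + 4*sqrt(2)) + (8) + (4 - 4*sqrt(2)) + (16) + (8)] = 48/16 = 3
  <chi_rho, chi_3> = (1/16)[1*(12)*conj(1) + 1*(-4)*conj(1) + 2*(2 + 2*sqrt(2))*conj(-1) + 2*(4)*conj(1) + 2*(2 - 2*sqrt(2))*conj(-1) + 4*(-4)*conj(1) + 4*(-2)*conj(-1)]
      = (1/16)[(12) + (-4) + (-4*sqrt(2) - 4) + (8) + (-4 + 4*sqrt(2)) + (-16) + (8)] = 0/16 = 0
  <chi_rho, chi_4> = (1/16)[1*(12)*conj(1) + 1*(-4)*conj(1) + 2*(2 + 2*sqrt(2))*conj(-1) + 2*(4)*conj(1) + 2*(2 - 2*sqrt(2))*conj(-1) + 4*(-4)*conj(-1) + 4*(-2)*conj(1)]
      = (1/16)[(12) + (-4) + (-4*sqrt(2) - 4) + (8) + (-4 + 4*sqrt(2)) + (16) + (-8)] = 16/16 = 1
  <chi_rho, chi_5> = (1/16)[1*(12)*conj(2) + 1*(-4)*conj(-2) + 2*(2 + 2*sqrt(2))*conj(sqrt(2)) + 2*(4)*conj(0) + 2*(2 - 2*sqrt(2))*conj(-sqrt(2)) + 4*(-4)*conj(0) + 4*(-2)*conj(0)]
      = (1/16)[(24) + (8) + (4*sqrt(2) + 8) + (0) + (8 - 4*sqrt(2)) + (0) + (0)] = 48/16 = 3
  <chi_rho, chi_6> = (1/16)[1*(12)*conj(2) + 1*(-4)*conj(2) + 2*(2 + 2*sqrt(2))*conj(0) + 2*(4)*conj(-2) + 2*(2 - 2*sqrt(2))*conj(0) + 4*(-4)*conj(0) + 4*(-2)*conj(0)]
      = (1/16)[(24) + (-8) + (0) + (-16) + (0) + (0) + (0)] = 0/16 = 0
  <chi_rho, chi_7> = (1/16)[1*(12)*conj(2) + 1*(-4)*conj(-2) + 2*(2 + 2*sqrt(2))*conj(-sqrt(2)) + 2*(4)*conj(0) + 2*(2 - 2*sqrt(2))*conj(sqrt(2)) + 4*(-4)*conj(0) + 4*(-2)*conj(0)]
      = (1/16)[(24) + (8) + (-8 - 4*sqrt(2)) + (0) + (-8 + 4*sqrt(2)) + (0) + (0)] = 16/16 = 1
Dimension check: dim(rho) = sum (mult * dim) = 0*1 + 3*1 + 0*1 + 1*1 + 3*2 + 0*2 + 1*2 = 12 = chi_rho(e) = 12.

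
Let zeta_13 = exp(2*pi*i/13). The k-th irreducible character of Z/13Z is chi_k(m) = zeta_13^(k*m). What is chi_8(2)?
chi_8(2) = zeta_13^16 = exp(6*I*pi/13)

Solution. chi_8(2) = zeta_13^(8*2) = zeta_13^16. Since zeta_13^13 = 1, this equals zeta_13^3 = exp(2*pi*i*3/13) = exp(6*I*pi/13).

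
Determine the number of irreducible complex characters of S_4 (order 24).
5

Reasoning: The number of irreducible complex representations of a finite group equals its number of conjugacy classes. Conjugacy classes in S_4 correspond to cycle types, i.e. partitions of 4; there are p(4) = 5 of them, so S_4 (order 24) has exactly 5 irreducible complex representations.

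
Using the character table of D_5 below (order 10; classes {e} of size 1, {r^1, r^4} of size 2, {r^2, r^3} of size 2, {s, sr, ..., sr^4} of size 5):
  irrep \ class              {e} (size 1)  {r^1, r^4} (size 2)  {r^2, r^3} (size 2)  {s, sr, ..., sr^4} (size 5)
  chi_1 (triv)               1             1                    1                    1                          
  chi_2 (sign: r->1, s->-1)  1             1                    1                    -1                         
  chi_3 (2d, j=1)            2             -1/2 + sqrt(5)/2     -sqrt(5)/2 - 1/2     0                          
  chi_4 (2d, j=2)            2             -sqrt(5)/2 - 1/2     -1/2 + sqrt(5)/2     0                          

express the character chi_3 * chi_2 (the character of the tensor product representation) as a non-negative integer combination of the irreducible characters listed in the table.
chi_3 tensor chi_2 = chi_3 (all other irreducibles have multiplicity 0).

Why: The character of a tensor product is the pointwise product (chi_3 * chi_2)(C) = chi_3(C) * chi_2(C):
  {e}: (2)*(1), {r^1, r^4}: (-1/2 + sqrt(5)/2)*(1), {r^2, r^3}: (-sqrt(5)/2 - 1/2)*(1), {s, sr, ..., sr^4}: (0)*(-1)
so (chi_3 * chi_2) takes values
  {e} -> 2, {r^1, r^4} -> -1/2 + sqrt(5)/2, {r^2, r^3} -> -sqrt(5)/2 - 1/2, {s, sr, ..., sr^4} -> 0.
Now take the inner product of this character with each irreducible chi from the table, <chi_3*chi_2, chi> = (1/10) sum_C |C| (chi_3*chi_2)(C) conj(chi(C)):
  <chi_3*chi_2, chi_1> = (1/10)[1*(2)*conj(1) + 2*(-1/2 + sqrt(5)/2)*conj(1) + 2*(-sqrt(5)/2 - 1/2)*conj(1) + 5*(0)*conj(1)]
      = (1/10)[(2) + (-1 + sqrt(5)) + (-sqrt(5) - 1) + (0)] = 0/10 = 0
  <chi_3*chi_2, chi_2> = (1/10)[1*(2)*conj(1) + 2*(-1/2 + sqrt(5)/2)*conj(1) + 2*(-sqrt(5)/2 - 1/2)*conj(1) + 5*(0)*conj(-1)]
      = (1/10)[(2) + (-1 + sqrt(5)) + (-sqrt(5) - 1) + (0)] = 0/10 = 0
  <chi_3*chi_2, chi_3> = (1/10)[1*(2)*conj(2) + 2*(-1/2 + sqrt(5)/2)*conj(-1/2 + sqrt(5)/2) + 2*(-sqrt(5)/2 - 1/2)*conj(-sqrt(5)/2 - 1/2) + 5*(0)*conj(0)]
      = (1/10)[(4) + (3 - sqrt(5)) + (sqrt(5) + 3) + (0)] = 10/10 = 1
  <chi_3*chi_2, chi_4> = (1/10)[1*(2)*conj(2) + 2*(-1/2 + sqrt(5)/2)*conj(-sqrt(5)/2 - 1/2) + 2*(-sqrt(5)/2 - 1/2)*conj(-1/2 + sqrt(5)/2) + 5*(0)*conj(0)]
      = (1/10)[(4) + (-2) + (-2) + (0)] = 0/10 = 0
Hence the multiplicities are chi_3: 1. Dimension check: dim(chi_3)*dim(chi_2) = 2*1 = 2 and sum (mult * dim) = 1*2 = 2.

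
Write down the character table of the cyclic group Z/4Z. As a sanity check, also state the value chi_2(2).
Character table of Z/4Z (irreps indexed chi_0,...,chi_3 with chi_k(m) = zeta_4^(k*m), zeta_4 = exp(2*pi*i/4)):
  irrep \ class  {0} (size 1)  {1} (size 1)  {2} (size 1)  {3} (size 1)
  chi_0          1             1             1             1           
  chi_1          1             I             -1            -I          
  chi_2          1             -1            1             -1          
  chi_3          1             -I            -1            I           

Spot check: chi_2(2) = zeta_4^(2*2) = zeta_4^4 = 1.

Why: Z/4Z is abelian, so all 4 irreducible complex representations are 1-dimensional. They are given by chi_k(m) = zeta_4^(k*m) for k = 0,...,3. Row orthogonality: sum_m chi_k(m) conj(chi_l(m)) = 4 * [k = l].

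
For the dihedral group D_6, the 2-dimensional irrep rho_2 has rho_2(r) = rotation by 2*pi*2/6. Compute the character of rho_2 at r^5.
chi_{rho_2}(r^5) = 2*cos(2*pi*2*5/6) = -1

Working: rho_2(r^5) is rotation by angle 2*pi*2*5/6, whose trace is 2*cos(2*pi*2*5/6) = -1.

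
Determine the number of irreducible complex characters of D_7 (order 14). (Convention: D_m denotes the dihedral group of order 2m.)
5

Explanation: The number of irreducible complex representations of a finite group equals its number of conjugacy classes. D_7 has 5 conjugacy classes ((n+3)/2 for n odd), so D_7 (order 14) has exactly 5 irreducible complex representations.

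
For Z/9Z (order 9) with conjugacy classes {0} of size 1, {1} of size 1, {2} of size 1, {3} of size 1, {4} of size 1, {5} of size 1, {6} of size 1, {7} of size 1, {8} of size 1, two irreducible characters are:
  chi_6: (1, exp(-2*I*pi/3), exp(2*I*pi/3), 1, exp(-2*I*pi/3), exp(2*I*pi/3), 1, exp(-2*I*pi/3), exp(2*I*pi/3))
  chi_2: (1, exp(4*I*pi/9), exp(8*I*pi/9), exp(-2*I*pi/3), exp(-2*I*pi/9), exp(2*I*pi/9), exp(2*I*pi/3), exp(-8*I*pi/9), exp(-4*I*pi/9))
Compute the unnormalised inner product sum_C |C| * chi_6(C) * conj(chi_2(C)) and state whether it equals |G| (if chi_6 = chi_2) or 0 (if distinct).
Sum = 0; so <chi_6, chi_2> = 0 (distinct irreducibles are orthogonal).

Why: Compute term by term over conjugacy classes (|C| * chi_6(C) * conj(chi_2(C))):
  1*(1)*conj(1) + 1*(exp(-2*I*pi/3))*conj(exp(4*I*pi/9)) + 1*(exp(2*I*pi/3))*conj(exp(8*I*pi/9)) + 1*(1)*conj(exp(-2*I*pi/3)) + 1*(exp(-2*I*pi/3))*conj(exp(-2*I*pi/9)) + 1*(exp(2*I*pi/3))*conj(exp(2*I*pi/9)) + 1*(1)*conj(exp(2*I*pi/3)) + 1*(exp(-2*I*pi/3))*conj(exp(-8*I*pi/9)) + 1*(exp(2*I*pi/3))*conj(exp(-4*I*pi/9))
  = (1) + (exp(8*I*pi/9)) + (exp(-2*I*pi/9)) + (exp(2*I*pi/3)) + (exp(-4*I*pi/9)) + (exp(4*I*pi/9)) + (exp(-2*I*pi/3)) + (exp(2*I*pi/9)) + (exp(-8*I*pi/9))
  = 0.
(Exp terms are combined using exp(i*s)*conj(exp(i*t)) = exp(i*(s-t)), and sums of them are collapsed using the identity that for every m > 1 the m distinct m-th roots of unity sum to 0, e.g. 1 + exp(2*I*pi/3) + exp(-2*I*pi/3) = 0.)
Dividing by |G| = 9 gives 0/9 = 0, matching the row-orthogonality relation <chi_6, chi_2> = [chi_6 = chi_2].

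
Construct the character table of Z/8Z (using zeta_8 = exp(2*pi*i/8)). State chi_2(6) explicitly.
Character table of Z/8Z (irreps indexed chi_0,...,chi_7 with chi_k(m) = zeta_8^(k*m), zeta_8 = exp(2*pi*i/8)):
  irrep \ class  {0} (size 1)  {1} (size 1)    {2} (size 1)  {3} (size 1)    {4} (size 1)  {5} (size 1)    {6} (size 1)  {7} (size 1)  
  chi_0          1             1               1             1               1             1               1             1             
  chi_1          1             exp(I*pi/4)     I             exp(3*I*pi/4)   -1            exp(-3*I*pi/4)  -I            exp(-I*pi/4)  
  chi_2          1             I               -1            -I              1             I               -1            -I            
  chi_3          1             exp(3*I*pi/4)   -I            exp(I*pi/4)     -1            exp(-I*pi/4)    I             exp(-3*I*pi/4)
  chi_4          1             -1              1             -1              1             -1              1             -1            
  chi_5          1             exp(-3*I*pi/4)  I             exp(-I*pi/4)    -1            exp(I*pi/4)     -I            exp(3*I*pi/4) 
  chi_6          1             -I              -1            I               1             -I              -1            I             
  chi_7          1             exp(-I*pi/4)    -I            exp(-3*I*pi/4)  -1            exp(3*I*pi/4)   I             exp(I*pi/4)   

Spot check: chi_2(6) = zeta_8^(2*6) = zeta_8^12 = -1.

Z/8Z is abelian, so all 8 irreducible complex representations are 1-dimensional. They are given by chi_k(m) = zeta_8^(k*m) for k = 0,...,7. Row orthogonality: sum_m chi_k(m) conj(chi_l(m)) = 8 * [k = l].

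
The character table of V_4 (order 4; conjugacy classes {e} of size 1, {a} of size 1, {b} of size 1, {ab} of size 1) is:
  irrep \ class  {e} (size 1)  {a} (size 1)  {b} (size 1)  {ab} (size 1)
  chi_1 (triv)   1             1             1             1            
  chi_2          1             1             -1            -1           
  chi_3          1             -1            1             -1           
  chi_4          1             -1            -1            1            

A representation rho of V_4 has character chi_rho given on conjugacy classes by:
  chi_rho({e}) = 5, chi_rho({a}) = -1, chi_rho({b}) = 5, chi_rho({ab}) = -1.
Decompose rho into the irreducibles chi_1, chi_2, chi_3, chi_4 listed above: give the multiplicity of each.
Multiplicities: chi_1: 2, chi_2: 0, chi_3: 3, chi_4: 0.

Use <chi_rho, chi> = (1/|G|) sum_C |C| * chi_rho(C) * conj(chi(C)) with |G| = 4 for each irreducible chi in the table:
  <chi_rho, chi_1> = (1/4)[1*(5)*conj(1) + 1*(-1)*conj(1) + 1*(5)*conj(1) + 1*(-1)*conj(1)]
      = (1/4)[(5) + (-1) + (5) + (-1)] = 8/4 = 2
  <chi_rho, chi_2> = (1/4)[1*(5)*conj(1) + 1*(-1)*conj(1) + 1*(5)*conj(-1) + 1*(-1)*conj(-1)]
      = (1/4)[(5) + (-1) + (-5) + (1)] = 0/4 = 0
  <chi_rho, chi_3> = (1/4)[1*(5)*conj(1) + 1*(-1)*conj(-1) + 1*(5)*conj(1) + 1*(-1)*conj(-1)]
      = (1/4)[(5) + (1) + (5) + (1)] = 12/4 = 3
  <chi_rho, chi_4> = (1/4)[1*(5)*conj(1) + 1*(-1)*conj(-1) + 1*(5)*conj(-1) + 1*(-1)*conj(1)]
      = (1/4)[(5) + (1) + (-5) + (-1)] = 0/4 = 0
Dimension check: dim(rho) = sum (mult * dim) = 2*1 + 0*1 + 3*1 + 0*1 = 5 = chi_rho(e) = 5.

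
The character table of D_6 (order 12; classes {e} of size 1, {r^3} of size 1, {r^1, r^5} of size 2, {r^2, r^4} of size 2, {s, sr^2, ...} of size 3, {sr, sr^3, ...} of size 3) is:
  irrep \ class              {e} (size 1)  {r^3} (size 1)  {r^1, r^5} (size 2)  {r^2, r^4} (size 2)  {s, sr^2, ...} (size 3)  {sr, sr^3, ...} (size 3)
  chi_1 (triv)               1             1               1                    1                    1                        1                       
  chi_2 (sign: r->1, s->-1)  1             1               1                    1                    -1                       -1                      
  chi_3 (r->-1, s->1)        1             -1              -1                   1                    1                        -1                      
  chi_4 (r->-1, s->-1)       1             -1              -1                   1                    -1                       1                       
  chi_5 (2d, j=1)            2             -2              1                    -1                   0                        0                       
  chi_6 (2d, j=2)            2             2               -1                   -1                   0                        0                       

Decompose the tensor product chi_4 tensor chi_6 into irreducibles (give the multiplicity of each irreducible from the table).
chi_4 tensor chi_6 = chi_5 (all other irreducibles have multiplicity 0).

Solution. The character of a tensor product is the pointwise product (chi_4 * chi_6)(C) = chi_4(C) * chi_6(C):
  {e}: (1)*(2), {r^3}: (-1)*(2), {r^1, r^5}: (-1)*(-1), {r^2, r^4}: (1)*(-1), {s, sr^2, ...}: (-1)*(0), {sr, sr^3, ...}: (1)*(0)
so (chi_4 * chi_6) takes values
  {e} -> 2, {r^3} -> -2, {r^1, r^5} -> 1, {r^2, r^4} -> -1, {s, sr^2, ...} -> 0, {sr, sr^3, ...} -> 0.
Now take the inner product of this character with each irreducible chi from the table, <chi_4*chi_6, chi> = (1/12) sum_C |C| (chi_4*chi_6)(C) conj(chi(C)):
  <chi_4*chi_6, chi_1> = (1/12)[1*(2)*conj(1) + 1*(-2)*conj(1) + 2*(1)*conj(1) + 2*(-1)*conj(1) + 3*(0)*conj(1) + 3*(0)*conj(1)]
      = (1/12)[(2) + (-2) + (2) + (-2) + (0) + (0)] = 0/12 = 0
  <chi_4*chi_6, chi_2> = (1/12)[1*(2)*conj(1) + 1*(-2)*conj(1) + 2*(1)*conj(1) + 2*(-1)*conj(1) + 3*(0)*conj(-1) + 3*(0)*conj(-1)]
      = (1/12)[(2) + (-2) + (2) + (-2) + (0) + (0)] = 0/12 = 0
  <chi_4*chi_6, chi_3> = (1/12)[1*(2)*conj(1) + 1*(-2)*conj(-1) + 2*(1)*conj(-1) + 2*(-1)*conj(1) + 3*(0)*conj(1) + 3*(0)*conj(-1)]
      = (1/12)[(2) + (2) + (-2) + (-2) + (0) + (0)] = 0/12 = 0
  <chi_4*chi_6, chi_4> = (1/12)[1*(2)*conj(1) + 1*(-2)*conj(-1) + 2*(1)*conj(-1) + 2*(-1)*conj(1) + 3*(0)*conj(-1) + 3*(0)*conj(1)]
      = (1/12)[(2) + (2) + (-2) + (-2) + (0) + (0)] = 0/12 = 0
  <chi_4*chi_6, chi_5> = (1/12)[1*(2)*conj(2) + 1*(-2)*conj(-2) + 2*(1)*conj(1) + 2*(-1)*conj(-1) + 3*(0)*conj(0) + 3*(0)*conj(0)]
      = (1/12)[(4) + (4) + (2) + (2) + (0) + (0)] = 12/12 = 1
  <chi_4*chi_6, chi_6> = (1/12)[1*(2)*conj(2) + 1*(-2)*conj(2) + 2*(1)*conj(-1) + 2*(-1)*conj(-1) + 3*(0)*conj(0) + 3*(0)*conj(0)]
      = (1/12)[(4) + (-4) + (-2) + (2) + (0) + (0)] = 0/12 = 0
Hence the multiplicities are chi_5: 1. Dimension check: dim(chi_4)*dim(chi_6) = 1*2 = 2 and sum (mult * dim) = 1*2 = 2.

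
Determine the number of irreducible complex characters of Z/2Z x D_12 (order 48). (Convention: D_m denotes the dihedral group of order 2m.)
18

Justification: The number of irreducible complex representations of a finite group equals its number of conjugacy classes. For a direct product, #classes(G x H) = #classes(G) * #classes(H). Z/2Z has 2 classes (abelian), D_12 has 9 classes, so 2 * 9 = 18, so Z/2Z x D_12 (order 48) has exactly 18 irreducible complex representations.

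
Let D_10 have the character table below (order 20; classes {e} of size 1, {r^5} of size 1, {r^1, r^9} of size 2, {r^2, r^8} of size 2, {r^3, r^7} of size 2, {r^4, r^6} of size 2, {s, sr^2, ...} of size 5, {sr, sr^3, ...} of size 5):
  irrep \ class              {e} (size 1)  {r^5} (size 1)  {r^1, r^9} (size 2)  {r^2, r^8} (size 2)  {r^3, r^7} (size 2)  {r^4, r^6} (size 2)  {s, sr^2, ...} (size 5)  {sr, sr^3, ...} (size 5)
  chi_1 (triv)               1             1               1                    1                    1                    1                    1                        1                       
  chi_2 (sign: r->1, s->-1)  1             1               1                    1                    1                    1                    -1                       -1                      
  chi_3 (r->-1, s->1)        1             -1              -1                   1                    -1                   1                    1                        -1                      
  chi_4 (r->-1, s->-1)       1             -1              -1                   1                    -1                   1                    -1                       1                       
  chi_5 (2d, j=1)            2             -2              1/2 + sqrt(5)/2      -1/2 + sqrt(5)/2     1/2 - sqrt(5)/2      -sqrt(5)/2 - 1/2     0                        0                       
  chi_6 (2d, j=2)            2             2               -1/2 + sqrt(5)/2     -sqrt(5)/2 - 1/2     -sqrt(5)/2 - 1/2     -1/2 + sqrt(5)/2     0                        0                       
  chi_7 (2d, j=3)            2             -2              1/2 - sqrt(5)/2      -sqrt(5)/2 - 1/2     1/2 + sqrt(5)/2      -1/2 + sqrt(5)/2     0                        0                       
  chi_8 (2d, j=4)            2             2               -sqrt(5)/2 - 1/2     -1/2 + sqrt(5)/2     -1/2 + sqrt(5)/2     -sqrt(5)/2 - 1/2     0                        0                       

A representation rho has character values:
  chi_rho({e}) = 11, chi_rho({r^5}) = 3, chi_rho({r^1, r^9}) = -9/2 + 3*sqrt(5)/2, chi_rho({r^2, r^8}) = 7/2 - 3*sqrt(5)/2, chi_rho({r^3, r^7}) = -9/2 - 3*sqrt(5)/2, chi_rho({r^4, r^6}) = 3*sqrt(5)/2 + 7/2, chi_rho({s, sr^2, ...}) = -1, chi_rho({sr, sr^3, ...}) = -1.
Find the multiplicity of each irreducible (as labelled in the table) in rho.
Multiplicities: chi_1: 0, chi_2: 1, chi_3: 2, chi_4: 2, chi_5: 0, chi_6: 3, chi_7: 0, chi_8: 0.

Details: Use <chi_rho, chi> = (1/|G|) sum_C |C| * chi_rho(C) * conj(chi(C)) with |G| = 20 for each irreducible chi in the table:
  <chi_rho, chi_1> = (1/20)[1*(11)*conj(1) + 1*(3)*conj(1) + 2*(-9/2 + 3*sqrt(5)/2)*conj(1) + 2*(7/2 - 3*sqrt(5)/2)*conj(1) + 2*(-9/2 - 3*sqrt(5)/2)*conj(1) + 2*(3*sqrt(5)/2 + 7/2)*conj(1) + 5*(-1)*conj(1) + 5*(-1)*conj(1)]
      = (1/20)[(11) + (3) + (-9 + 3*sqrt(5)) + (7 - 3*sqrt(5)) + (-9 - 3*sqrt(5)) + (3*sqrt(5) + 7) + (-5) + (-5)] = 0/20 = 0
  <chi_rho, chi_2> = (1/20)[1*(11)*conj(1) + 1*(3)*conj(1) + 2*(-9/2 + 3*sqrt(5)/2)*conj(1) + 2*(7/2 - 3*sqrt(5)/2)*conj(1) + 2*(-9/2 - 3*sqrt(5)/2)*conj(1) + 2*(3*sqrt(5)/2 + 7/2)*conj(1) + 5*(-1)*conj(-1) + 5*(-1)*conj(-1)]
      = (1/20)[(11) + (3) + (-9 + 3*sqrt(5)) + (7 - 3*sqrt(5)) + (-9 - 3*sqrt(5)) + (3*sqrt(5) + 7) + (5) + (5)] = 20/20 = 1
  <chi_rho, chi_3> = (1/20)[1*(11)*conj(1) + 1*(3)*conj(-1) + 2*(-9/2 + 3*sqrt(5)/2)*conj(-1) + 2*(7/2 - 3*sqrt(5)/2)*conj(1) + 2*(-9/2 - 3*sqrt(5)/2)*conj(-1) + 2*(3*sqrt(5)/2 + 7/2)*conj(1) + 5*(-1)*conj(1) + 5*(-1)*conj(-1)]
      = (1/20)[(11) + (-3) + (9 - 3*sqrt(5)) + (7 - 3*sqrt(5)) + (3*sqrt(5) + 9) + (3*sqrt(5) + 7) + (-5) + (5)] = 40/20 = 2
  <chi_rho, chi_4> = (1/20)[1*(11)*conj(1) + 1*(3)*conj(-1) + 2*(-9/2 + 3*sqrt(5)/2)*conj(-1) + 2*(7/2 - 3*sqrt(5)/2)*conj(1) + 2*(-9/2 - 3*sqrt(5)/2)*conj(-1) + 2*(3*sqrt(5)/2 + 7/2)*conj(1) + 5*(-1)*conj(-1) + 5*(-1)*conj(1)]
      = (1/20)[(11) + (-3) + (9 - 3*sqrt(5)) + (7 - 3*sqrt(5)) + (3*sqrt(5) + 9) + (3*sqrt(5) + 7) + (5) + (-5)] = 40/20 = 2
  <chi_rho, chi_5> = (1/20)[1*(11)*conj(2) + 1*(3)*conj(-2) + 2*(-9/2 + 3*sqrt(5)/2)*conj(1/2 + sqrt(5)/2) + 2*(7/2 - 3*sqrt(5)/2)*conj(-1/2 + sqrt(5)/2) + 2*(-9/2 - 3*sqrt(5)/2)*conj(1/2 - sqrt(5)/2) + 2*(3*sqrt(5)/2 + 7/2)*conj(-sqrt(5)/2 - 1/2) + 5*(-1)*conj(0) + 5*(-1)*conj(0)]
      = (1/20)[(22) + (-6) + (3 - 3*sqrt(5)) + (-11 + 5*sqrt(5)) + (3 + 3*sqrt(5)) + (-5*sqrt(5) - 11) + (0) + (0)] = 0/20 = 0
  <chi_rho, chi_6> = (1/20)[1*(11)*conj(2) + 1*(3)*conj(2) + 2*(-9/2 + 3*sqrt(5)/2)*conj(-1/2 + sqrt(5)/2) + 2*(7/2 - 3*sqrt(5)/2)*conj(-sqrt(5)/2 - 1/2) + 2*(-9/2 - 3*sqrt(5)/2)*conj(-sqrt(5)/2 - 1/2) + 2*(3*sqrt(5)/2 + 7/2)*conj(-1/2 + sqrt(5)/2) + 5*(-1)*conj(0) + 5*(-1)*conj(0)]
      = (1/20)[(22) + (6) + (12 - 6*sqrt(5)) + (4 - 2*sqrt(5)) + (12 + 6*sqrt(5)) + (4 + 2*sqrt(5)) + (0) + (0)] = 60/20 = 3
  <chi_rho, chi_7> = (1/20)[1*(11)*conj(2) + 1*(3)*conj(-2) + 2*(-9/2 + 3*sqrt(5)/2)*conj(1/2 - sqrt(5)/2) + 2*(7/2 - 3*sqrt(5)/2)*conj(-sqrt(5)/2 - 1/2) + 2*(-9/2 - 3*sqrt(5)/2)*conj(1/2 + sqrt(5)/2) + 2*(3*sqrt(5)/2 + 7/2)*conj(-1/2 + sqrt(5)/2) + 5*(-1)*conj(0) + 5*(-1)*conj(0)]
      = (1/20)[(22) + (-6) + (-12 + 6*sqrt(5)) + (4 - 2*sqrt(5)) + (-6*sqrt(5) - 12) + (4 + 2*sqrt(5)) + (0) + (0)] = 0/20 = 0
  <chi_rho, chi_8> = (1/20)[1*(11)*conj(2) + 1*(3)*conj(2) + 2*(-9/2 + 3*sqrt(5)/2)*conj(-sqrt(5)/2 - 1/2) + 2*(7/2 - 3*sqrt(5)/2)*conj(-1/2 + sqrt(5)/2) + 2*(-9/2 - 3*sqrt(5)/2)*conj(-1/2 + sqrt(5)/2) + 2*(3*sqrt(5)/2 + 7/2)*conj(-sqrt(5)/2 - 1/2) + 5*(-1)*conj(0) + 5*(-1)*conj(0)]
      = (1/20)[(22) + (6) + (-3 + 3*sqrt(5)) + (-11 + 5*sqrt(5)) + (-3*sqrt(5) - 3) + (-5*sqrt(5) - 11) + (0) + (0)] = 0/20 = 0
Dimension check: dim(rho) = sum (mult * dim) = 0*1 + 1*1 + 2*1 + 2*1 + 0*2 + 3*2 + 0*2 + 0*2 = 11 = chi_rho(e) = 11.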